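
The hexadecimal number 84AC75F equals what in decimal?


84AC75F hex = 139118431 decimal

139118431


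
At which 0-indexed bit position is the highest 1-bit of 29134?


0b111000111001110. Highest set bit at position 14

14


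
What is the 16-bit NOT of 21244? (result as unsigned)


~0b101001011111100 = 0b1010110100000011 = 44291 (16-bit unsigned)

44291


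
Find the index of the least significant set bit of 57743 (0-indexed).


0b1110000110001111. Lowest set bit at position 0

0


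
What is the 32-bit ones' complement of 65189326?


65189326 ^ 4294967295 = 4229777969

4229777969


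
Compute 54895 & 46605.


0b1101011001101111 & 0b1011011000001101 = 0b1001011000001101 = 38413

38413


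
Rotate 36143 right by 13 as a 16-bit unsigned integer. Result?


Rotate 0b1000110100101111 right by 13 (16-bit) = 0b110100101111100 = 27004

27004


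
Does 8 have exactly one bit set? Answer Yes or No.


0b1000. Only one bit set => Yes

Yes


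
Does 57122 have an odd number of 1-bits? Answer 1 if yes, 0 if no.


0b1101111100100010 has 9 ones => parity 1

1


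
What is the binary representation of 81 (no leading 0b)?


81 = 1010001 in binary

1010001


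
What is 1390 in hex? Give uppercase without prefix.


1390 = 56E hex

56E


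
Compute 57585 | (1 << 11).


57585 | (1 << 11) = 57585 | 2048 = 59633

59633


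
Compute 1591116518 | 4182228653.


0b1011110110101101000001011100110 | 0b11111001010001111011111010101101 = 0b11111111110101111011111011101111 = 4292329199

4292329199


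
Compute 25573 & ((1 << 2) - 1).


25573 & 3 = 1

1


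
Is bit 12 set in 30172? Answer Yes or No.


0b111010111011100, bit 12 = 1. Yes

Yes


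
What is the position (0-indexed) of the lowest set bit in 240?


0b11110000. Lowest set bit at position 4

4


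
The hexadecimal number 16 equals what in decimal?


16 hex = 22 decimal

22


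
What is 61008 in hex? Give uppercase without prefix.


61008 = EE50 hex

EE50


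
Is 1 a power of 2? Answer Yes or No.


0b1. Only one bit set => Yes

Yes


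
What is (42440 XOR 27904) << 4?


Step 1: 42440 ^ 27904 = 51400
Step 2: 51400 << 4 = 822400

822400


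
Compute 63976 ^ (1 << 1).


63976 ^ (1 << 1) = 63976 ^ 2 = 63978

63978


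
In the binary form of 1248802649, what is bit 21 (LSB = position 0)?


0b1001010011011110011011101011001, position 21 = 1

1


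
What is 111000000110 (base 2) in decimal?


111000000110 in decimal = 3590

3590


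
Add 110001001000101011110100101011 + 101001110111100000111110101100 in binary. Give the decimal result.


110001001000101011110100101011 + 101001110111100000111110101100 = 1011011000000001100110011010111 = 1526779095

1526779095


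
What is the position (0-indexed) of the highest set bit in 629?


0b1001110101. Highest set bit at position 9

9


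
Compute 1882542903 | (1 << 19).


1882542903 | (1 << 19) = 1882542903 | 524288 = 1883067191

1883067191


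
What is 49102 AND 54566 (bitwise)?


0b1011111111001110 & 0b1101010100100110 = 0b1001010100000110 = 38150

38150


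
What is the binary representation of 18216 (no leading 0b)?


18216 = 100011100101000 in binary

100011100101000


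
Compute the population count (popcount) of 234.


0b11101010 has 5 set bits

5


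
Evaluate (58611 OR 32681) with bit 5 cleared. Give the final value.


Step 1: 58611 | 32681 = 65531
Step 2: 65531 & ~(1 << 5) = 65499

65499


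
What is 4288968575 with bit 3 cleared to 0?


4288968575 & ~(1 << 3) = 4288968567

4288968567


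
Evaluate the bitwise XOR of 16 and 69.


0b10000 ^ 0b1000101 = 0b1010101 = 85

85


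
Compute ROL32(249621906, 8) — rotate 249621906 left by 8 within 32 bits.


Rotate 0b1110111000001110110110010010 left by 8 (32-bit) = 0b11100000111011011001001000001110 = 3773665806

3773665806


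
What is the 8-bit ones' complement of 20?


20 ^ 255 = 235

235


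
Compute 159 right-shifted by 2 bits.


0b10011111 >> 2 = 0b100111 = 39

39


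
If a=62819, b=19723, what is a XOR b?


62819 ^ 19723 = 47208

47208


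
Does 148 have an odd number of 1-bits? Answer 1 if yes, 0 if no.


0b10010100 has 3 ones => parity 1

1


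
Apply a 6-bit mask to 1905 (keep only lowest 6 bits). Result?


1905 & 63 = 49

49


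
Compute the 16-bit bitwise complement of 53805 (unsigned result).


~0b1101001000101101 = 0b10110111010010 = 11730 (16-bit unsigned)

11730


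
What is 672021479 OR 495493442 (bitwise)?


0b101000000011100011101111100111 | 0b11101100010001010000101000010 = 0b111101100011101011101111100111 = 1032764391

1032764391


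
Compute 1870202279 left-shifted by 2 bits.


0b1101111011110010000010110100111 << 2 = 0b110111101111001000001011010011100 = 7480809116

7480809116


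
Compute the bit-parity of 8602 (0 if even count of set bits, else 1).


0b10000110011010 has 6 ones => parity 0

0


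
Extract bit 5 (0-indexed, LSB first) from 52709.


0b1100110111100101, position 5 = 1

1


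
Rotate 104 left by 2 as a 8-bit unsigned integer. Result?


Rotate 0b1101000 left by 2 (8-bit) = 0b10100001 = 161

161


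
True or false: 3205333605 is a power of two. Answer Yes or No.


0b10111111000011011000001001100101. Multiple bits set => No

No


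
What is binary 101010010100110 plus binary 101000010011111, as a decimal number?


101010010100110 + 101000010011111 = 1010010101000101 = 42309

42309


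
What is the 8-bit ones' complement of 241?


241 ^ 255 = 14

14


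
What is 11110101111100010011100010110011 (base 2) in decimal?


11110101111100010011100010110011 in decimal = 4126226611

4126226611


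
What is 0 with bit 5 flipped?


0 ^ (1 << 5) = 0 ^ 32 = 32

32


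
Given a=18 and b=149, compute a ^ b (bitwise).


18 ^ 149 = 135

135


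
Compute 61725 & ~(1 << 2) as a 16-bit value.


61725 & ~(1 << 2) = 61721

61721


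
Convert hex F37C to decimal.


F37C hex = 62332 decimal

62332


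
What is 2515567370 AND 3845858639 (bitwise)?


0b10010101111100001000001100001010 & 0b11100101001110110010010101001111 = 0b10000101001100000000000100001010 = 2234515722

2234515722


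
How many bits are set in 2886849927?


0b10101100000100011101010110000111 has 15 set bits

15


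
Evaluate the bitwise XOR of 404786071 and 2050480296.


0b11000001000001000101110010111 ^ 0b1111010001101111101100010101000 = 0b1100010000101110101001100111111 = 1645695807

1645695807


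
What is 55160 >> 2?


0b1101011101111000 >> 2 = 0b11010111011110 = 13790

13790


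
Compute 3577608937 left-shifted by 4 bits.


0b11010101001111011111101011101001 << 4 = 0b110101010011110111111010111010010000 = 57241742992

57241742992


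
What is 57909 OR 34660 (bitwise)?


0b1110001000110101 | 0b1000011101100100 = 0b1110011101110101 = 59253

59253


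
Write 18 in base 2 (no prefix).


18 = 10010 in binary

10010


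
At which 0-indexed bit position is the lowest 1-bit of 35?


0b100011. Lowest set bit at position 0

0


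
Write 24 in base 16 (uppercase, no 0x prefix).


24 = 18 hex

18


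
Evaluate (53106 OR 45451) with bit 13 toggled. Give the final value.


Step 1: 53106 | 45451 = 65531
Step 2: 65531 ^ (1 << 13) = 65531 ^ 8192 = 57339

57339


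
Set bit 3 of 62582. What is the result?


62582 | (1 << 3) = 62582 | 8 = 62590

62590


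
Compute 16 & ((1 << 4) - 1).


16 & 15 = 0

0


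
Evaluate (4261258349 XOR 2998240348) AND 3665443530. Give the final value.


Step 1: 4261258349 ^ 2998240348 = 1330126897
Step 2: 1330126897 & 3665443530 = 1246240768

1246240768


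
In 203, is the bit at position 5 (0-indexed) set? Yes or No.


0b11001011, bit 5 = 0. No

No


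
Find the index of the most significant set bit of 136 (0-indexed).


0b10001000. Highest set bit at position 7

7


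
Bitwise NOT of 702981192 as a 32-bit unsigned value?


~0b101001111001101010010001001000 = 0b11010110000110010101101110110111 = 3591986103 (32-bit unsigned)

3591986103


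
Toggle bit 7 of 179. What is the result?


179 ^ (1 << 7) = 179 ^ 128 = 51

51


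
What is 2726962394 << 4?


0b10100010100010100010010011011010 << 4 = 0b101000101000101000100100110110100000 = 43631398304

43631398304


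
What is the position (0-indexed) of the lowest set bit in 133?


0b10000101. Lowest set bit at position 0

0


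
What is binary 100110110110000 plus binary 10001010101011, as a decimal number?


100110110110000 + 10001010101011 = 111000001011011 = 28763

28763


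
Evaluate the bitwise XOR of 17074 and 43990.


0b100001010110010 ^ 0b1010101111010110 = 0b1110100101100100 = 59748

59748


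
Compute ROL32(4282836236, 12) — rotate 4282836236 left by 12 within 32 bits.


Rotate 0b11111111010001101110010100001100 left by 12 (32-bit) = 0b1101110010100001100111111110100 = 1850789876

1850789876


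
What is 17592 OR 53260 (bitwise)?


0b100010010111000 | 0b1101000000001100 = 0b1101010010111100 = 54460

54460


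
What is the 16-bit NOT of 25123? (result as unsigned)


~0b110001000100011 = 0b1001110111011100 = 40412 (16-bit unsigned)

40412


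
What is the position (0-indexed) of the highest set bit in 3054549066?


0b10110110000100001011100001001010. Highest set bit at position 31

31


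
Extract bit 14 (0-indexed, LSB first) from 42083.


0b1010010001100011, position 14 = 0

0


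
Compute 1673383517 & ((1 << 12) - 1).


1673383517 & 4095 = 3677

3677


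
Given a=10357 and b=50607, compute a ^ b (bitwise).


10357 ^ 50607 = 60890

60890


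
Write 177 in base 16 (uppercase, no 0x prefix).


177 = B1 hex

B1


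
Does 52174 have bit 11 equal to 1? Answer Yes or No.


0b1100101111001110, bit 11 = 1. Yes

Yes


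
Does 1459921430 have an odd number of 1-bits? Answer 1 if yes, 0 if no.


0b1010111000001001010001000010110 has 12 ones => parity 0

0


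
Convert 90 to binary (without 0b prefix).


90 = 1011010 in binary

1011010


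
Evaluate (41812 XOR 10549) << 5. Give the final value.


Step 1: 41812 ^ 10549 = 35425
Step 2: 35425 << 5 = 1133600

1133600


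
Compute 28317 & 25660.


0b110111010011101 & 0b110010000111100 = 0b110010000011100 = 25628

25628


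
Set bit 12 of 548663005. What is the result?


548663005 | (1 << 12) = 548663005 | 4096 = 548667101

548667101


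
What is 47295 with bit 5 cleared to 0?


47295 & ~(1 << 5) = 47263

47263


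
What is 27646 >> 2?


0b110101111111110 >> 2 = 0b1101011111111 = 6911

6911


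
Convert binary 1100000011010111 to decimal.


1100000011010111 in decimal = 49367

49367


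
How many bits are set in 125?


0b1111101 has 6 set bits

6


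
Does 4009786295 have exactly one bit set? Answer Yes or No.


0b11101111000000000111101110110111. Multiple bits set => No

No


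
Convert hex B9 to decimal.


B9 hex = 185 decimal

185


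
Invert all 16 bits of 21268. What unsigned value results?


21268 ^ 65535 = 44267

44267


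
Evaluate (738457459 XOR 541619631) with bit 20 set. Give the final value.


Step 1: 738457459 ^ 541619631 = 206275292
Step 2: 206275292 | (1 << 20) = 206275292 | 1048576 = 207323868

207323868


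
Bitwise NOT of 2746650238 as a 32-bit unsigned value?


~0b10100011101101101000111001111110 = 0b1011100010010010111000110000001 = 1548317057 (32-bit unsigned)

1548317057


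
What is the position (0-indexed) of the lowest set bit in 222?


0b11011110. Lowest set bit at position 1

1


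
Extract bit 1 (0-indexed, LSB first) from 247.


0b11110111, position 1 = 1

1


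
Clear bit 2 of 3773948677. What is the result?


3773948677 & ~(1 << 2) = 3773948673

3773948673


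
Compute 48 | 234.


0b110000 | 0b11101010 = 0b11111010 = 250

250


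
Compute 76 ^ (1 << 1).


76 ^ (1 << 1) = 76 ^ 2 = 78

78


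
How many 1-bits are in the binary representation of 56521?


0b1101110011001001 has 9 set bits

9


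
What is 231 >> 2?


0b11100111 >> 2 = 0b111001 = 57

57


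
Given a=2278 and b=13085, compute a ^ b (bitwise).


2278 ^ 13085 = 15355

15355


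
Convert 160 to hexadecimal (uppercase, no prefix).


160 = A0 hex

A0


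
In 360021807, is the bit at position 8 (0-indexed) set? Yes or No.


0b10101011101010111111100101111, bit 8 = 1. Yes

Yes


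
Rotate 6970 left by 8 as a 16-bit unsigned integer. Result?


Rotate 0b1101100111010 left by 8 (16-bit) = 0b11101000011011 = 14875

14875


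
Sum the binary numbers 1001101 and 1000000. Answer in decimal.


1001101 + 1000000 = 10001101 = 141

141


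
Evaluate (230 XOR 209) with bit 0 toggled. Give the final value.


Step 1: 230 ^ 209 = 55
Step 2: 55 ^ (1 << 0) = 55 ^ 1 = 54

54


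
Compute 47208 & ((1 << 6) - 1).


47208 & 63 = 40

40


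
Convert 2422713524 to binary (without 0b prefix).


2422713524 = 10010000011001111010110010110100 in binary

10010000011001111010110010110100


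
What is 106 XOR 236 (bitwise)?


0b1101010 ^ 0b11101100 = 0b10000110 = 134

134


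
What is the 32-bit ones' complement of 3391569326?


3391569326 ^ 4294967295 = 903397969

903397969


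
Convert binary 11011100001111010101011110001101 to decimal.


11011100001111010101011110001101 in decimal = 3695007629

3695007629


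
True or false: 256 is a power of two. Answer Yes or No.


0b100000000. Only one bit set => Yes

Yes


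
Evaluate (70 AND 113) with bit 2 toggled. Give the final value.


Step 1: 70 & 113 = 64
Step 2: 64 ^ (1 << 2) = 64 ^ 4 = 68

68


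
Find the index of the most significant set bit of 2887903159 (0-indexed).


0b10101100001000011110011110110111. Highest set bit at position 31

31


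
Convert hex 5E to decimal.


5E hex = 94 decimal

94


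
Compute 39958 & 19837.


0b1001110000010110 & 0b100110101111101 = 0b110000010100 = 3092

3092


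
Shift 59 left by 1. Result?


0b111011 << 1 = 0b1110110 = 118

118


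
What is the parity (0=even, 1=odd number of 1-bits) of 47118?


0b1011100000001110 has 7 ones => parity 1

1


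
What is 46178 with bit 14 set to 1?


46178 | (1 << 14) = 46178 | 16384 = 62562

62562


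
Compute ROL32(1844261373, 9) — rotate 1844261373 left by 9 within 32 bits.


Rotate 0b1101101111011010011000111111101 left by 9 (32-bit) = 0b11011010011000111111101011011011 = 3663985371

3663985371


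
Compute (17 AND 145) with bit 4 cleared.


Step 1: 17 & 145 = 17
Step 2: 17 & ~(1 << 4) = 1

1


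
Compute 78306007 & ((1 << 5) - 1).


78306007 & 31 = 23

23


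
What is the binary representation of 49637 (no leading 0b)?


49637 = 1100000111100101 in binary

1100000111100101


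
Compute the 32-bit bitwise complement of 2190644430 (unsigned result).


~0b10000010100100101001010011001110 = 0b1111101011011010110101100110001 = 2104322865 (32-bit unsigned)

2104322865


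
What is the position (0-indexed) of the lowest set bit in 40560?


0b1001111001110000. Lowest set bit at position 4

4


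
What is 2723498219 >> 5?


0b10100010010101010100100011101011 >> 5 = 0b101000100101010101001000111 = 85109319

85109319


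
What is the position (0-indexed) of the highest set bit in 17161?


0b100001100001001. Highest set bit at position 14

14


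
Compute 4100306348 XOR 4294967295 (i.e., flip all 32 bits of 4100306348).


4100306348 ^ 4294967295 = 194660947

194660947


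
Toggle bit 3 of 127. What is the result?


127 ^ (1 << 3) = 127 ^ 8 = 119

119


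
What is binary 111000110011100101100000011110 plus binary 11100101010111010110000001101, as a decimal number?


111000110011100101100000011110 + 11100101010111010110000001101 = 1010101011110100000010000101011 = 1434059819

1434059819


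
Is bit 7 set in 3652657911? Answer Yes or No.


0b11011001101101110010001011110111, bit 7 = 1. Yes

Yes


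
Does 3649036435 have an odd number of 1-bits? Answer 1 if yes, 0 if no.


0b11011001011111111110000010010011 has 19 ones => parity 1

1


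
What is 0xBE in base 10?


BE hex = 190 decimal

190


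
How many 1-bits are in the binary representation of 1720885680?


0b1100110100100101010000110110000 has 13 set bits

13


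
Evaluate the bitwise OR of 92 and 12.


0b1011100 | 0b1100 = 0b1011100 = 92

92


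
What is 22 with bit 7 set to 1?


22 | (1 << 7) = 22 | 128 = 150

150


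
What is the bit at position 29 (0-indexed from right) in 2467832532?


0b10010011000110000010001011010100, position 29 = 0

0


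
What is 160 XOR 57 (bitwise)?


0b10100000 ^ 0b111001 = 0b10011001 = 153

153


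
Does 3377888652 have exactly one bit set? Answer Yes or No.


0b11001001010101100111110110001100. Multiple bits set => No

No


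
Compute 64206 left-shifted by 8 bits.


0b1111101011001110 << 8 = 0b111110101100111000000000 = 16436736

16436736


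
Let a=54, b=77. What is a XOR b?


54 ^ 77 = 123

123


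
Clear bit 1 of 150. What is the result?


150 & ~(1 << 1) = 148

148


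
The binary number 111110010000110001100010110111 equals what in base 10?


111110010000110001100010110111 in decimal = 1044584631

1044584631


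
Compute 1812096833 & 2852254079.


0b1101100000000100110011101000001 & 0b10101010000000011111000101111111 = 0b101000000000000110000101000001 = 671113537

671113537


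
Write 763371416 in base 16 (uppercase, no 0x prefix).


763371416 = 2D801F98 hex

2D801F98


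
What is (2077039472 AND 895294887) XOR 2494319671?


Step 1: 2077039472 & 895294887 = 827136288
Step 2: 827136288 ^ 2494319671 = 2783008023

2783008023


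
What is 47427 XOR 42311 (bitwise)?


0b1011100101000011 ^ 0b1010010101000111 = 0b1110000000100 = 7172

7172


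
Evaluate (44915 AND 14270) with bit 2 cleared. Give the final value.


Step 1: 44915 & 14270 = 10034
Step 2: 10034 & ~(1 << 2) = 10034

10034


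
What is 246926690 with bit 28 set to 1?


246926690 | (1 << 28) = 246926690 | 268435456 = 515362146

515362146


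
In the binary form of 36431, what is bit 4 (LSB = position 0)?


0b1000111001001111, position 4 = 0

0


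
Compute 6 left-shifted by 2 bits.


0b110 << 2 = 0b11000 = 24

24


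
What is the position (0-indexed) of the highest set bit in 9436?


0b10010011011100. Highest set bit at position 13

13


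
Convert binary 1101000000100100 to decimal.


1101000000100100 in decimal = 53284

53284


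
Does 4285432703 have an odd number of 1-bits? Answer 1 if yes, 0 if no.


0b11111111011011101000001101111111 has 23 ones => parity 1

1


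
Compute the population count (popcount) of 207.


0b11001111 has 6 set bits

6


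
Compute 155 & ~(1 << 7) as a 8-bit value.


155 & ~(1 << 7) = 27

27


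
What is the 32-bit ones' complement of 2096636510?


2096636510 ^ 4294967295 = 2198330785

2198330785


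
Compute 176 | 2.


0b10110000 | 0b10 = 0b10110010 = 178

178


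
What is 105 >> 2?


0b1101001 >> 2 = 0b11010 = 26

26


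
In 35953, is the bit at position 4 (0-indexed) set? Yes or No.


0b1000110001110001, bit 4 = 1. Yes

Yes


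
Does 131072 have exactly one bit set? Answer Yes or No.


0b100000000000000000. Only one bit set => Yes

Yes


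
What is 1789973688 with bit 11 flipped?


1789973688 ^ (1 << 11) = 1789973688 ^ 2048 = 1789975736

1789975736


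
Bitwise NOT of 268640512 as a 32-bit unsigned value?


~0b10000000000110010000100000000 = 0b11101111111111001101111011111111 = 4026326783 (32-bit unsigned)

4026326783


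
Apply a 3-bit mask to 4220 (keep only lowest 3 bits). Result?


4220 & 7 = 4

4


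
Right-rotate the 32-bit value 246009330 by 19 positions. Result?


Rotate 0b1110101010011100110111110010 right by 19 (32-bit) = 0b111001101111100100000111010101 = 968770005

968770005


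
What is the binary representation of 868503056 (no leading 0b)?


868503056 = 110011110001000100111000010000 in binary

110011110001000100111000010000


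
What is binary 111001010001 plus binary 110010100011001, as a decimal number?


111001010001 + 110010100011001 = 111001101101010 = 29546

29546


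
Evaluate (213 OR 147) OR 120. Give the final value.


Step 1: 213 | 147 = 215
Step 2: 215 | 120 = 255

255


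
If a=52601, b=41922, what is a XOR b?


52601 ^ 41922 = 28347

28347


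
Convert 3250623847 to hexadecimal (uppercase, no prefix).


3250623847 = C1C09567 hex

C1C09567


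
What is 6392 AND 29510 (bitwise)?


0b1100011111000 & 0b111001101000110 = 0b1000001000000 = 4160

4160


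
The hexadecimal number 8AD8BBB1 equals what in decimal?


8AD8BBB1 hex = 2329459633 decimal

2329459633


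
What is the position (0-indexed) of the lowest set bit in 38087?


0b1001010011000111. Lowest set bit at position 0

0


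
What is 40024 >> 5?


0b1001110001011000 >> 5 = 0b10011100010 = 1250

1250


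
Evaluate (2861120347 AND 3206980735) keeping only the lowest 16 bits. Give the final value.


Step 1: 2861120347 & 3206980735 = 2852135003
Step 2: 2852135003 & 65535 = 8283

8283


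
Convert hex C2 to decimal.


C2 hex = 194 decimal

194


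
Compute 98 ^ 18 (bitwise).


0b1100010 ^ 0b10010 = 0b1110000 = 112

112


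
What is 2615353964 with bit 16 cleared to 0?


2615353964 & ~(1 << 16) = 2615288428

2615288428


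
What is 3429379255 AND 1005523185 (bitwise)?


0b11001100011010000010110010110111 & 0b111011111011110001000011110001 = 0b1000011010000000000010110001 = 141033649

141033649


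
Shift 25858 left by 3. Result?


0b110010100000010 << 3 = 0b110010100000010000 = 206864

206864


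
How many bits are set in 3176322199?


0b10111101010100101101010010010111 has 18 set bits

18


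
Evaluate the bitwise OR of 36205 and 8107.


0b1000110101101101 | 0b1111110101011 = 0b1001111111101111 = 40943

40943


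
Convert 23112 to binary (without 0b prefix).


23112 = 101101001001000 in binary

101101001001000


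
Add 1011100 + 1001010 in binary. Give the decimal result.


1011100 + 1001010 = 10100110 = 166

166


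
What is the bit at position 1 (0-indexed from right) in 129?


0b10000001, position 1 = 0

0


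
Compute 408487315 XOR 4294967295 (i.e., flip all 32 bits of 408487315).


408487315 ^ 4294967295 = 3886479980

3886479980


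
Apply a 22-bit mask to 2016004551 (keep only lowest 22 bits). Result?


2016004551 & 4194303 = 2738631

2738631


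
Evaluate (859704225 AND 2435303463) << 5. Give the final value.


Step 1: 859704225 & 2435303463 = 287705121
Step 2: 287705121 << 5 = 9206563872

9206563872


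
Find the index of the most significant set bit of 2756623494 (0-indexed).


0b10100100010011101011110010000110. Highest set bit at position 31

31


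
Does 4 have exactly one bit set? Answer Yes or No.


0b100. Only one bit set => Yes

Yes


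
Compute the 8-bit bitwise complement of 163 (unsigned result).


~0b10100011 = 0b1011100 = 92 (8-bit unsigned)

92


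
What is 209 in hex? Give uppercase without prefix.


209 = D1 hex

D1


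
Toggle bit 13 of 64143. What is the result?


64143 ^ (1 << 13) = 64143 ^ 8192 = 55951

55951


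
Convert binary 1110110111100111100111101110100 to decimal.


1110110111100111100111101110100 in decimal = 1995689844

1995689844


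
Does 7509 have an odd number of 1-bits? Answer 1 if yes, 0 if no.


0b1110101010101 has 8 ones => parity 0

0


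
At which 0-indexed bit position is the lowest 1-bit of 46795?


0b1011011011001011. Lowest set bit at position 0

0


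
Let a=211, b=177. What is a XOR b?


211 ^ 177 = 98

98


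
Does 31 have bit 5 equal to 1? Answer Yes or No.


0b11111, bit 5 = 0. No

No


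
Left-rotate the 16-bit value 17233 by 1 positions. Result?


Rotate 0b100001101010001 left by 1 (16-bit) = 0b1000011010100010 = 34466

34466


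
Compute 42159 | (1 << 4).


42159 | (1 << 4) = 42159 | 16 = 42175

42175


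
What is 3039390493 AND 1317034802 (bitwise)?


0b10110101001010010110101100011101 & 0b1001110100000000101101100110010 = 0b100000000000100101100010000 = 67128080

67128080


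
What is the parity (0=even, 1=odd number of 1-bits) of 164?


0b10100100 has 3 ones => parity 1

1


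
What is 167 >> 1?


0b10100111 >> 1 = 0b1010011 = 83

83


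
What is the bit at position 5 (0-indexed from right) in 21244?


0b101001011111100, position 5 = 1

1


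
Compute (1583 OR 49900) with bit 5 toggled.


Step 1: 1583 | 49900 = 50927
Step 2: 50927 ^ (1 << 5) = 50927 ^ 32 = 50895

50895


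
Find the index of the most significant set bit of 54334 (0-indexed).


0b1101010000111110. Highest set bit at position 15

15


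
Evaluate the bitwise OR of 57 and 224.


0b111001 | 0b11100000 = 0b11111001 = 249

249


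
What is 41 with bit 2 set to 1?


41 | (1 << 2) = 41 | 4 = 45

45


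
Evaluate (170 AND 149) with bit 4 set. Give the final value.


Step 1: 170 & 149 = 128
Step 2: 128 | (1 << 4) = 128 | 16 = 144

144


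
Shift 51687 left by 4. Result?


0b1100100111100111 << 4 = 0b11001001111001110000 = 826992

826992


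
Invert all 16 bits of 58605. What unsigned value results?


58605 ^ 65535 = 6930

6930


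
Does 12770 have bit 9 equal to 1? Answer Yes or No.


0b11000111100010, bit 9 = 0. No

No


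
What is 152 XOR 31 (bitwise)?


0b10011000 ^ 0b11111 = 0b10000111 = 135

135


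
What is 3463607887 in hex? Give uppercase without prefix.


3463607887 = CE72764F hex

CE72764F


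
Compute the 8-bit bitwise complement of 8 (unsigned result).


~0b1000 = 0b11110111 = 247 (8-bit unsigned)

247


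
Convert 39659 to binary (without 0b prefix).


39659 = 1001101011101011 in binary

1001101011101011


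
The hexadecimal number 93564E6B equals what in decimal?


93564E6B hex = 2471906923 decimal

2471906923


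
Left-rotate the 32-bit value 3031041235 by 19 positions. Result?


Rotate 0b10110100101010100000010011010011 left by 19 (32-bit) = 0b100110100111011010010101010000 = 647865680

647865680


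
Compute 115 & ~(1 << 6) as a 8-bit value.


115 & ~(1 << 6) = 51

51


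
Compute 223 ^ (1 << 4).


223 ^ (1 << 4) = 223 ^ 16 = 207

207


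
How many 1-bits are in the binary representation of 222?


0b11011110 has 6 set bits

6


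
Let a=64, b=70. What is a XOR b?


64 ^ 70 = 6

6


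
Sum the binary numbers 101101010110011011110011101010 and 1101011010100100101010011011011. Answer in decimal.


101101010110011011110011101010 + 1101011010100100101010011011011 = 10011000101011000001000111000101 = 2561413573

2561413573


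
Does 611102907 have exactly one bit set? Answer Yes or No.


0b100100011011001011000010111011. Multiple bits set => No

No


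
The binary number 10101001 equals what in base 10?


10101001 in decimal = 169

169


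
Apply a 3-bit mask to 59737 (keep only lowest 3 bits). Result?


59737 & 7 = 1

1


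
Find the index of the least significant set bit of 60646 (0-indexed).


0b1110110011100110. Lowest set bit at position 1

1


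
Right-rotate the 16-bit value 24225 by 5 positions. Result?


Rotate 0b101111010100001 right by 5 (16-bit) = 0b101011110101 = 2805

2805


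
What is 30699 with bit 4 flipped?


30699 ^ (1 << 4) = 30699 ^ 16 = 30715

30715


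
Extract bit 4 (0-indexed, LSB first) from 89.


0b1011001, position 4 = 1

1


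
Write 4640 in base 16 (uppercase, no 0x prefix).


4640 = 1220 hex

1220


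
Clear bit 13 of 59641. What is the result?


59641 & ~(1 << 13) = 51449

51449


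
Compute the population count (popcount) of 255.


0b11111111 has 8 set bits

8


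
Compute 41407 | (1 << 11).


41407 | (1 << 11) = 41407 | 2048 = 43455

43455


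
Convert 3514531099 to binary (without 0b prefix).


3514531099 = 11010001011110110111110100011011 in binary

11010001011110110111110100011011


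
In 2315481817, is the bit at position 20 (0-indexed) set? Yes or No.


0b10001010000000110111001011011001, bit 20 = 0. No

No


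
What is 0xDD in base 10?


DD hex = 221 decimal

221


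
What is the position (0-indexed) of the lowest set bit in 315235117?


0b10010110010100001101100101101. Lowest set bit at position 0

0


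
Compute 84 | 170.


0b1010100 | 0b10101010 = 0b11111110 = 254

254


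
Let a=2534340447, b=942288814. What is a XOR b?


2534340447 ^ 942288814 = 2938427633

2938427633


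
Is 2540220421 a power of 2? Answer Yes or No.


0b10010111011010001011000000000101. Multiple bits set => No

No


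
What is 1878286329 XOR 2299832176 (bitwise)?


0b1101111111101000101111111111001 ^ 0b10001001000101001010011101110000 = 0b11100110111000001111100010001001 = 3873503369

3873503369


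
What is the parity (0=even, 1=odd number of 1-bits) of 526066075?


0b11111010110110010000110011011 has 17 ones => parity 1

1


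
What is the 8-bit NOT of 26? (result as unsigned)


~0b11010 = 0b11100101 = 229 (8-bit unsigned)

229


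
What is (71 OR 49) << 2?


Step 1: 71 | 49 = 119
Step 2: 119 << 2 = 476

476


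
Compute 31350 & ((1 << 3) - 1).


31350 & 7 = 6

6


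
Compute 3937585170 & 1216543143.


0b11101010101100101100100000010010 & 0b1001000100000101111100110100111 = 0b1001000100000101100100000000010 = 1216530434

1216530434


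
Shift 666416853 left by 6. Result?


0b100111101110001011011011010101 << 6 = 0b100111101110001011011011010101000000 = 42650678592

42650678592


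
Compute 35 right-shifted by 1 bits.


0b100011 >> 1 = 0b10001 = 17

17


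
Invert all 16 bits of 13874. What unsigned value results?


13874 ^ 65535 = 51661

51661


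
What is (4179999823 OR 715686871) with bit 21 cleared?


Step 1: 4179999823 | 715686871 = 4222468063
Step 2: 4222468063 & ~(1 << 21) = 4220370911

4220370911


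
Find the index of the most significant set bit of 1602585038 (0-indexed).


0b1011111100001011000000111001110. Highest set bit at position 30

30


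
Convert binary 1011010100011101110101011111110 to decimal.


1011010100011101110101011111110 in decimal = 1519315710

1519315710


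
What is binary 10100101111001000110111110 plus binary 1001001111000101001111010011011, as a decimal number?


10100101111001000110111110 + 1001001111000101001111010011011 = 1001100011110100011000001011001 = 1283076185

1283076185


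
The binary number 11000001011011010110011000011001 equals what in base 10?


11000001011011010110011000011001 in decimal = 3245172249

3245172249


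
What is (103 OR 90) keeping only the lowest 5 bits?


Step 1: 103 | 90 = 127
Step 2: 127 & 31 = 31

31


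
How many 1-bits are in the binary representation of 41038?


0b1010000001001110 has 6 set bits

6


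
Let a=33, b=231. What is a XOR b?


33 ^ 231 = 198

198


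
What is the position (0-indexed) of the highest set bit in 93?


0b1011101. Highest set bit at position 6

6


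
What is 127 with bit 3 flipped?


127 ^ (1 << 3) = 127 ^ 8 = 119

119


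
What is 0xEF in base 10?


EF hex = 239 decimal

239


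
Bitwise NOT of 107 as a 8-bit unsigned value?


~0b1101011 = 0b10010100 = 148 (8-bit unsigned)

148


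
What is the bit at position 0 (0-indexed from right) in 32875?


0b1000000001101011, position 0 = 1

1


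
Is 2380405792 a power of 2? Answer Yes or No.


0b10001101111000100001110000100000. Multiple bits set => No

No


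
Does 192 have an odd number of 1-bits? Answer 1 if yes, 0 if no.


0b11000000 has 2 ones => parity 0

0


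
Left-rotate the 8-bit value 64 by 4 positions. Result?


Rotate 0b1000000 left by 4 (8-bit) = 0b100 = 4

4


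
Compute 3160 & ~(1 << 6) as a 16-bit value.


3160 & ~(1 << 6) = 3096

3096


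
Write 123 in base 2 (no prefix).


123 = 1111011 in binary

1111011


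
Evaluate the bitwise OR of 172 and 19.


0b10101100 | 0b10011 = 0b10111111 = 191

191


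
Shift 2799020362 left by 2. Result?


0b10100110110101011010100101001010 << 2 = 0b1010011011010101101010010100101000 = 11196081448

11196081448


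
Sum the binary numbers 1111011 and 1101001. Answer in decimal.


1111011 + 1101001 = 11100100 = 228

228


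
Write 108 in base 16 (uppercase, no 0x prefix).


108 = 6C hex

6C


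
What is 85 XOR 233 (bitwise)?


0b1010101 ^ 0b11101001 = 0b10111100 = 188

188


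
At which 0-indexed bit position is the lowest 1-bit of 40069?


0b1001110010000101. Lowest set bit at position 0

0


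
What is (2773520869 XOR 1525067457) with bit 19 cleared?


Step 1: 2773520869 ^ 1525067457 = 4290133796
Step 2: 4290133796 & ~(1 << 19) = 4290133796

4290133796


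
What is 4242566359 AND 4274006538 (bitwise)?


0b11111100111000000110110011010111 & 0b11111110110000000010101000001010 = 0b11111100110000000010100000000010 = 4240451586

4240451586


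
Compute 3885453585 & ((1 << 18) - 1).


3885453585 & 262143 = 217361

217361


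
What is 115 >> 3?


0b1110011 >> 3 = 0b1110 = 14

14


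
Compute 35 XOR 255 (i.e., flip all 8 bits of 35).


35 ^ 255 = 220

220


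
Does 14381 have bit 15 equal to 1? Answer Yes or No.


0b11100000101101, bit 15 = 0. No

No


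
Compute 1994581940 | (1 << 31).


1994581940 | (1 << 31) = 1994581940 | 2147483648 = 4142065588

4142065588


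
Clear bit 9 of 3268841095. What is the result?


3268841095 & ~(1 << 9) = 3268840583

3268840583


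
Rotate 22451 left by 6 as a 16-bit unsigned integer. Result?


Rotate 0b101011110110011 left by 6 (16-bit) = 0b1110110011010101 = 60629

60629


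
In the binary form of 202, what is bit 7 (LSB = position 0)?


0b11001010, position 7 = 1

1


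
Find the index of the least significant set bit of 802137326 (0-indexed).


0b101111110011111010010011101110. Lowest set bit at position 1

1


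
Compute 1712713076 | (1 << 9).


1712713076 | (1 << 9) = 1712713076 | 512 = 1712713588

1712713588


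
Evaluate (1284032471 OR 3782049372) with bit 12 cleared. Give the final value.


Step 1: 1284032471 | 3782049372 = 3991797727
Step 2: 3991797727 & ~(1 << 12) = 3991793631

3991793631


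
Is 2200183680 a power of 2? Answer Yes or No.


0b10000011001001000010001110000000. Multiple bits set => No

No


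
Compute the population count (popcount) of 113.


0b1110001 has 4 set bits

4


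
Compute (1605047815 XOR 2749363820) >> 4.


Step 1: 1605047815 ^ 2749363820 = 4235518059
Step 2: 4235518059 >> 4 = 264719878

264719878


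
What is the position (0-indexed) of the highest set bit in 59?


0b111011. Highest set bit at position 5

5


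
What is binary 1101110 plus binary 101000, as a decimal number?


1101110 + 101000 = 10010110 = 150

150


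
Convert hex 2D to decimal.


2D hex = 45 decimal

45


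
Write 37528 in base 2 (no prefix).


37528 = 1001001010011000 in binary

1001001010011000


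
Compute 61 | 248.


0b111101 | 0b11111000 = 0b11111101 = 253

253


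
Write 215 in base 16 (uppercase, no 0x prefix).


215 = D7 hex

D7


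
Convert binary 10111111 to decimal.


10111111 in decimal = 191

191


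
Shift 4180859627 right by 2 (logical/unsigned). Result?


0b11111001001100101101101011101011 >> 2 = 0b111110010011001011011010111010 = 1045214906

1045214906


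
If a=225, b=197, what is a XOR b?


225 ^ 197 = 36

36


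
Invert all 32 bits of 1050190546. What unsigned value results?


1050190546 ^ 4294967295 = 3244776749

3244776749


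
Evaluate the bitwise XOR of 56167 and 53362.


0b1101101101100111 ^ 0b1101000001110010 = 0b101100010101 = 2837

2837


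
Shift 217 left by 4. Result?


0b11011001 << 4 = 0b110110010000 = 3472

3472


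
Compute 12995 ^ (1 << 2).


12995 ^ (1 << 2) = 12995 ^ 4 = 12999

12999


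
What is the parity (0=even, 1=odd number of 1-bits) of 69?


0b1000101 has 3 ones => parity 1

1


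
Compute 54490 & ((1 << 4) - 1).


54490 & 15 = 10

10


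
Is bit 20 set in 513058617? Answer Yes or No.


0b11110100101001010011100111001, bit 20 = 1. Yes

Yes


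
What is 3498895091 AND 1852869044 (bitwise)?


0b11010000100011001110011011110011 & 0b1101110011100001000100110110100 = 0b1000000000000001000000010110000 = 1073774768

1073774768


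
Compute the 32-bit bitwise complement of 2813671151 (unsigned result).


~0b10100111101101010011011011101111 = 0b1011000010010101100100100010000 = 1481296144 (32-bit unsigned)

1481296144


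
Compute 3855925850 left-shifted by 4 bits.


0b11100101110101001100001001011010 << 4 = 0b111001011101010011000010010110100000 = 61694813600

61694813600


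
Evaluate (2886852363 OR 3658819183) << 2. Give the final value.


Step 1: 2886852363 | 3658819183 = 4262854511
Step 2: 4262854511 << 2 = 17051418044

17051418044


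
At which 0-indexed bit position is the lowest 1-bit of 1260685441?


0b1001011001001001000100010000001. Lowest set bit at position 0

0


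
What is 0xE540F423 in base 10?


E540F423 hex = 3846239267 decimal

3846239267


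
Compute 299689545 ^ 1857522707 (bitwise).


0b10001110111001110011001001001 ^ 0b1101110101101111000110000010011 = 0b1111111011010110110101001011010 = 2137746010

2137746010


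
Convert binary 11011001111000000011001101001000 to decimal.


11011001111000000011001101001000 in decimal = 3655349064

3655349064


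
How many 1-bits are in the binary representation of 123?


0b1111011 has 6 set bits

6


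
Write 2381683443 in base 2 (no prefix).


2381683443 = 10001101111101011001101011110011 in binary

10001101111101011001101011110011


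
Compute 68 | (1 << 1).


68 | (1 << 1) = 68 | 2 = 70

70


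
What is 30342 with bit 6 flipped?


30342 ^ (1 << 6) = 30342 ^ 64 = 30406

30406


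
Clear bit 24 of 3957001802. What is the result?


3957001802 & ~(1 << 24) = 3940224586

3940224586


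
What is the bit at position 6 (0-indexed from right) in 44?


0b101100, position 6 = 0

0


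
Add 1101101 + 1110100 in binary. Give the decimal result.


1101101 + 1110100 = 11100001 = 225

225


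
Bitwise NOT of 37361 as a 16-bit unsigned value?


~0b1001000111110001 = 0b110111000001110 = 28174 (16-bit unsigned)

28174


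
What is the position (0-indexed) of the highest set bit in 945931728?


0b111000011000011100010111010000. Highest set bit at position 29

29


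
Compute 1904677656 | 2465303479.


0b1110001100001110001001100011000 | 0b10010010111100011000101110110111 = 0b11110011111101111001101110111111 = 4093090751

4093090751


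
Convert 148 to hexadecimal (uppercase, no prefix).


148 = 94 hex

94
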